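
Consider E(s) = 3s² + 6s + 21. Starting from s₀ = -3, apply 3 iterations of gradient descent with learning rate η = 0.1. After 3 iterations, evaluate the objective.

E′(s) = 6s + 6
Step 1: E′(-3) = -12; s₁ = -3 − 0.1·(-12) = -1.8
Step 2: E′(-1.8) = -4.8; s₂ = -1.8 − 0.1·(-4.8) = -1.32
Step 3: E′(-1.32) = -1.92; s₃ = -1.32 − 0.1·(-1.92) = -1.128
E(-1.128) = 18.049152

18.049152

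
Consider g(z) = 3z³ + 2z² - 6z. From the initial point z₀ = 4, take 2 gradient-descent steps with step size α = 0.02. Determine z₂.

g′(z) = 9z² + 4z - 6
z₁ = 4 − 0.02·154 = 0.92
z₂ = 0.92 − 0.02·5.2976 = 0.814048

0.814048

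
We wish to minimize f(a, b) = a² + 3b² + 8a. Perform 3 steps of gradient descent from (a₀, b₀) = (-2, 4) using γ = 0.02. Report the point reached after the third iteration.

(-2.230528, 2.725888)

∇f = (2a + 8, 6b)
(a₁, b₁) = (-2, 4) − 0.02·(4, 24) = (-2.08, 3.52)
(a₂, b₂) = (-2.08, 3.52) − 0.02·(3.84, 21.12) = (-2.1568, 3.0976)
(a₃, b₃) = (-2.1568, 3.0976) − 0.02·(3.6864, 18.5856) = (-2.230528, 2.725888)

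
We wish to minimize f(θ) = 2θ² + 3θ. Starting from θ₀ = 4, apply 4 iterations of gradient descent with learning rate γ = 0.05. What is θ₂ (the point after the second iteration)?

2.29

f′(θ) = 4θ + 3
θ₁ = 4 − 0.05·19 = 3.05
θ₂ = 3.05 − 0.05·15.2 = 2.29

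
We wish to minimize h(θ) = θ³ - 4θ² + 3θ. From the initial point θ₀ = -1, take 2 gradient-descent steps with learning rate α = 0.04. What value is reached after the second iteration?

h′(θ) = 3θ² - 8θ + 3
Step 1: h′(-1) = 14; θ₁ = -1 − 0.04·14 = -1.56
Step 2: h′(-1.56) = 22.7808; θ₂ = -1.56 − 0.04·22.7808 = -2.471232

-2.471232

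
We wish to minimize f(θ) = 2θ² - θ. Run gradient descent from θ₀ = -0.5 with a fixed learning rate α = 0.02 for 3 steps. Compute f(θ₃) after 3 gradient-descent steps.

0.557149376512

f′(θ) = 4θ - 1
Step 1: f′(-0.5) = -3; θ₁ = -0.5 − 0.02·(-3) = -0.44
Step 2: f′(-0.44) = -2.76; θ₂ = -0.44 − 0.02·(-2.76) = -0.3848
Step 3: f′(-0.3848) = -2.5392; θ₃ = -0.3848 − 0.02·(-2.5392) = -0.334016
f(-0.334016) = 0.557149376512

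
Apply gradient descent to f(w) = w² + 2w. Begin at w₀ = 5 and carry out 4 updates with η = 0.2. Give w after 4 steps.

f′(w) = 2w + 2
w₁ = 5 − 0.2·12 = 2.6
w₂ = 2.6 − 0.2·7.2 = 1.16
w₃ = 1.16 − 0.2·4.32 = 0.296
w₄ = 0.296 − 0.2·2.592 = -0.2224

-0.2224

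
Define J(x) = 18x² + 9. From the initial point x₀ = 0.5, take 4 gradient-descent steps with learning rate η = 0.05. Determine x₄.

0.2048

J′(x) = 36x
Step 1: J′(0.5) = 18; x₁ = 0.5 − 0.05·18 = -0.4
Step 2: J′(-0.4) = -14.4; x₂ = -0.4 − 0.05·(-14.4) = 0.32
Step 3: J′(0.32) = 11.52; x₃ = 0.32 − 0.05·11.52 = -0.256
Step 4: J′(-0.256) = -9.216; x₄ = -0.256 − 0.05·(-9.216) = 0.2048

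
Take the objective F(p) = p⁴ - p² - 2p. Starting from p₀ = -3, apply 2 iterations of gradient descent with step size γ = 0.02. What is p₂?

F′(p) = 4p³ - 2p - 2
p₁ = -3 − 0.02·(-104) = -0.92
p₂ = -0.92 − 0.02·(-3.274752) = -0.85450496

-0.85450496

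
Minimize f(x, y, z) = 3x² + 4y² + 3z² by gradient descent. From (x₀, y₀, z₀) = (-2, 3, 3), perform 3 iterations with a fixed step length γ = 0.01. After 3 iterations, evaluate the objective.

48.733701509568

∇f = (6x, 8y, 6z)
(x₁, y₁, z₁) = (-2, 3, 3) − 0.01·(-12, 24, 18) = (-1.88, 2.76, 2.82)
(x₂, y₂, z₂) = (-1.88, 2.76, 2.82) − 0.01·(-11.28, 22.08, 16.92) = (-1.7672, 2.5392, 2.6508)
(x₃, y₃, z₃) = (-1.7672, 2.5392, 2.6508) − 0.01·(-10.6032, 20.3136, 15.9048) = (-1.661168, 2.336064, 2.491752)
f(-1.661168, 2.336064, 2.491752) = 48.733701509568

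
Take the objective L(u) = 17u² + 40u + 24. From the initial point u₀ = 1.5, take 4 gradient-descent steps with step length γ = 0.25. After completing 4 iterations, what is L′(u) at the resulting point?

L′(u) = 34u + 40
u₁ = 1.5 − 0.25·91 = -21.25
u₂ = -21.25 − 0.25·(-682.5) = 149.375
u₃ = 149.375 − 0.25·5118.75 = -1130.3125
u₄ = -1130.3125 − 0.25·(-38390.625) = 8467.34375
L′(u) at (8467.34375) = 287929.6875

287929.6875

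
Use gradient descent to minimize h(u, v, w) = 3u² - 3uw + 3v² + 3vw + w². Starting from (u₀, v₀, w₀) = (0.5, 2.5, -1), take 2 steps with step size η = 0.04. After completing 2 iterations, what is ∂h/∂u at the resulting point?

4.1856

∇h = (6u - 3w, 6v + 3w, -3u + 3v + 2w)
Step 1: at (0.5, 2.5, -1), ∇h = (6, 12, 4) → (0.5, 2.5, -1) − 0.04·(6, 12, 4) = (0.26, 2.02, -1.16)
Step 2: at (0.26, 2.02, -1.16), ∇h = (5.04, 8.64, 2.96) → (0.26, 2.02, -1.16) − 0.04·(5.04, 8.64, 2.96) = (0.0584, 1.6744, -1.2784)
∂h/∂u at (0.0584, 1.6744, -1.2784) = 4.1856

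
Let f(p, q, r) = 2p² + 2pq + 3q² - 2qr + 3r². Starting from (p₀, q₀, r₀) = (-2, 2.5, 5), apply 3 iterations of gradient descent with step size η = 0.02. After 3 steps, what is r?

3.669696

∇f = (4p + 2q, 2p + 6q - 2r, -2q + 6r)
(p₁, q₁, r₁) = (-2, 2.5, 5) − 0.02·(-3, 1, 25) = (-1.94, 2.48, 4.5)
(p₂, q₂, r₂) = (-1.94, 2.48, 4.5) − 0.02·(-2.8, 2, 22.04) = (-1.884, 2.44, 4.0592)
(p₃, q₃, r₃) = (-1.884, 2.44, 4.0592) − 0.02·(-2.656, 2.7536, 19.4752) = (-1.83088, 2.384928, 3.669696)
r = 3.669696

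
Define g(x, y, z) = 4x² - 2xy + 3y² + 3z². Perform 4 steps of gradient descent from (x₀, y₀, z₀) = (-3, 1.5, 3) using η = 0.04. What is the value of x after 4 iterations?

∇g = (8x - 2y, -2x + 6y, 6z)
(x₁, y₁, z₁) = (-3, 1.5, 3) − 0.04·(-27, 15, 18) = (-1.92, 0.9, 2.28)
(x₂, y₂, z₂) = (-1.92, 0.9, 2.28) − 0.04·(-17.16, 9.24, 13.68) = (-1.2336, 0.5304, 1.7328)
(x₃, y₃, z₃) = (-1.2336, 0.5304, 1.7328) − 0.04·(-10.9296, 5.6496, 10.3968) = (-0.796416, 0.304416, 1.316928)
(x₄, y₄, z₄) = (-0.796416, 0.304416, 1.316928) − 0.04·(-6.98016, 3.419328, 7.901568) = (-0.5172096, 0.16764288, 1.00086528)
x = -0.5172096

-0.5172096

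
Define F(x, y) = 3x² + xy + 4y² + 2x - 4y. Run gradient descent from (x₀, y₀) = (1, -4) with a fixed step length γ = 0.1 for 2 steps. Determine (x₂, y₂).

∇F = (6x + y + 2, x + 8y - 4)
Step 1: at (1, -4), ∇F = (4, -35) → (1, -4) − 0.1·(4, -35) = (0.6, -0.5)
Step 2: at (0.6, -0.5), ∇F = (5.1, -7.4) → (0.6, -0.5) − 0.1·(5.1, -7.4) = (0.09, 0.24)

(0.09, 0.24)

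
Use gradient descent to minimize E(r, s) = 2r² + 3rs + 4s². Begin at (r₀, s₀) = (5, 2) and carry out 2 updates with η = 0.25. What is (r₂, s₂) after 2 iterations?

∇E = (4r + 3s, 3r + 8s)
Step 1: at (5, 2), ∇E = (26, 31) → (5, 2) − 0.25·(26, 31) = (-1.5, -5.75)
Step 2: at (-1.5, -5.75), ∇E = (-23.25, -50.5) → (-1.5, -5.75) − 0.25·(-23.25, -50.5) = (4.3125, 6.875)

(4.3125, 6.875)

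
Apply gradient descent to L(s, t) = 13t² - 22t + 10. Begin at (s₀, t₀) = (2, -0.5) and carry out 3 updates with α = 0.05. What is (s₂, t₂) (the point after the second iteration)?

∇L = (0, 26t - 22)
(s₁, t₁) = (2, -0.5) − 0.05·(0, -35) = (2, 1.25)
(s₂, t₂) = (2, 1.25) − 0.05·(0, 10.5) = (2, 0.725)

(2, 0.725)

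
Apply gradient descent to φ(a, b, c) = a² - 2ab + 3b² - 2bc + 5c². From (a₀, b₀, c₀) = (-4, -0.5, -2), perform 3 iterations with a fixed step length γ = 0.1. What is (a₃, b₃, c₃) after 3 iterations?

(-2.584, -1.136, -0.248)

∇φ = (2a - 2b, -2a + 6b - 2c, -2b + 10c)
Step 1: at (-4, -0.5, -2), ∇φ = (-7, 9, -19) → (-4, -0.5, -2) − 0.1·(-7, 9, -19) = (-3.3, -1.4, -0.1)
Step 2: at (-3.3, -1.4, -0.1), ∇φ = (-3.8, -1.6, 1.8) → (-3.3, -1.4, -0.1) − 0.1·(-3.8, -1.6, 1.8) = (-2.92, -1.24, -0.28)
Step 3: at (-2.92, -1.24, -0.28), ∇φ = (-3.36, -1.04, -0.32) → (-2.92, -1.24, -0.28) − 0.1·(-3.36, -1.04, -0.32) = (-2.584, -1.136, -0.248)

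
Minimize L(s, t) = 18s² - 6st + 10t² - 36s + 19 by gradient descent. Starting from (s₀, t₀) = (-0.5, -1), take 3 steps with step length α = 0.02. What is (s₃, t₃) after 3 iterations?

(0.894592, -0.112128)

∇L = (36s - 6t - 36, -6s + 20t)
Step 1: at (-0.5, -1), ∇L = (-48, -17) → (-0.5, -1) − 0.02·(-48, -17) = (0.46, -0.66)
Step 2: at (0.46, -0.66), ∇L = (-15.48, -15.96) → (0.46, -0.66) − 0.02·(-15.48, -15.96) = (0.7696, -0.3408)
Step 3: at (0.7696, -0.3408), ∇L = (-6.2496, -11.4336) → (0.7696, -0.3408) − 0.02·(-6.2496, -11.4336) = (0.894592, -0.112128)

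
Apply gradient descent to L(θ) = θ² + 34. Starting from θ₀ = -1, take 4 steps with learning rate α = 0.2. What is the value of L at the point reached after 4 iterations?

34.01679616

L′(θ) = 2θ
Step 1: L′(-1) = -2; θ₁ = -1 − 0.2·(-2) = -0.6
Step 2: L′(-0.6) = -1.2; θ₂ = -0.6 − 0.2·(-1.2) = -0.36
Step 3: L′(-0.36) = -0.72; θ₃ = -0.36 − 0.2·(-0.72) = -0.216
Step 4: L′(-0.216) = -0.432; θ₄ = -0.216 − 0.2·(-0.432) = -0.1296
L(-0.1296) = 34.01679616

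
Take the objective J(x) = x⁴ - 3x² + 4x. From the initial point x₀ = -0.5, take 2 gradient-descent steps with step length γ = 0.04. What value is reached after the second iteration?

-1.03216384

J′(x) = 4x³ - 6x + 4
Step 1: J′(-0.5) = 6.5; x₁ = -0.5 − 0.04·6.5 = -0.76
Step 2: J′(-0.76) = 6.804096; x₂ = -0.76 − 0.04·6.804096 = -1.03216384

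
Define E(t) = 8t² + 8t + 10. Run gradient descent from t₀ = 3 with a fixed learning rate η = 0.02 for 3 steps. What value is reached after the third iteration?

0.600512

E′(t) = 16t + 8
Step 1: E′(3) = 56; t₁ = 3 − 0.02·56 = 1.88
Step 2: E′(1.88) = 38.08; t₂ = 1.88 − 0.02·38.08 = 1.1184
Step 3: E′(1.1184) = 25.8944; t₃ = 1.1184 − 0.02·25.8944 = 0.600512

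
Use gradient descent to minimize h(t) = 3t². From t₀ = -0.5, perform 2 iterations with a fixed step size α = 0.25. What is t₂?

-0.125

h′(t) = 6t
t₁ = -0.5 − 0.25·(-3) = 0.25
t₂ = 0.25 − 0.25·1.5 = -0.125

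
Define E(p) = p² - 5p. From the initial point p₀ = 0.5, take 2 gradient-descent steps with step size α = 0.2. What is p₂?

1.78

E′(p) = 2p - 5
p₁ = 0.5 − 0.2·(-4) = 1.3
p₂ = 1.3 − 0.2·(-2.4) = 1.78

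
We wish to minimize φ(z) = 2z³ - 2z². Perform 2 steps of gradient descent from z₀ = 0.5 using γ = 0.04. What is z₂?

0.538304

φ′(z) = 6z² - 4z
z₁ = 0.5 − 0.04·(-0.5) = 0.52
z₂ = 0.52 − 0.04·(-0.4576) = 0.538304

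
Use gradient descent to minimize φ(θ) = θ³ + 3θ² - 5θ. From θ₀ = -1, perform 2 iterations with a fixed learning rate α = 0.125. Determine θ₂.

0.625

φ′(θ) = 3θ² + 6θ - 5
Step 1: φ′(-1) = -8; θ₁ = -1 − 0.125·(-8) = 0
Step 2: φ′(0) = -5; θ₂ = 0 − 0.125·(-5) = 0.625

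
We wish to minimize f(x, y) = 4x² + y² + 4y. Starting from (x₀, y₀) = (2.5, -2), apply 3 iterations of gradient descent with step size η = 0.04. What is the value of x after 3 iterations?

∇f = (8x, 2y + 4)
(x₁, y₁) = (2.5, -2) − 0.04·(20, 0) = (1.7, -2)
(x₂, y₂) = (1.7, -2) − 0.04·(13.6, 0) = (1.156, -2)
(x₃, y₃) = (1.156, -2) − 0.04·(9.248, 0) = (0.78608, -2)
x = 0.78608

0.78608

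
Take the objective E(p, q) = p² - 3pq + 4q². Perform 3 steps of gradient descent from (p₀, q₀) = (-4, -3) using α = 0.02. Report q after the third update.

∇E = (2p - 3q, -3p + 8q)
Step 1: at (-4, -3), ∇E = (1, -12) → (-4, -3) − 0.02·(1, -12) = (-4.02, -2.76)
Step 2: at (-4.02, -2.76), ∇E = (0.24, -10.02) → (-4.02, -2.76) − 0.02·(0.24, -10.02) = (-4.0248, -2.5596)
Step 3: at (-4.0248, -2.5596), ∇E = (-0.3708, -8.4024) → (-4.0248, -2.5596) − 0.02·(-0.3708, -8.4024) = (-4.017384, -2.391552)
q = -2.391552

-2.391552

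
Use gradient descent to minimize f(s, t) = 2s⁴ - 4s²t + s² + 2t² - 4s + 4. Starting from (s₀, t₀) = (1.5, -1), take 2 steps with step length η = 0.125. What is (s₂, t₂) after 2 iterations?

(30.359375, 5.59375)

∇f = (8s³ - 8st + 2s - 4, -4s² + 4t)
(s₁, t₁) = (1.5, -1) − 0.125·(38, -13) = (-3.25, 0.625)
(s₂, t₂) = (-3.25, 0.625) − 0.125·(-268.875, -39.75) = (30.359375, 5.59375)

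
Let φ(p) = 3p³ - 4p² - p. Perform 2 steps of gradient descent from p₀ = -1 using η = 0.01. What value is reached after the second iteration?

φ′(p) = 9p² - 8p - 1
Step 1: φ′(-1) = 16; p₁ = -1 − 0.01·16 = -1.16
Step 2: φ′(-1.16) = 20.3904; p₂ = -1.16 − 0.01·20.3904 = -1.363904

-1.363904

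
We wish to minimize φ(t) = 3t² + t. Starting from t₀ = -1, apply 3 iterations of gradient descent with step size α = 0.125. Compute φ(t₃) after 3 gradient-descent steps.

-0.08282470703125

φ′(t) = 6t + 1
t₁ = -1 − 0.125·(-5) = -0.375
t₂ = -0.375 − 0.125·(-1.25) = -0.21875
t₃ = -0.21875 − 0.125·(-0.3125) = -0.1796875
φ(-0.1796875) = -0.08282470703125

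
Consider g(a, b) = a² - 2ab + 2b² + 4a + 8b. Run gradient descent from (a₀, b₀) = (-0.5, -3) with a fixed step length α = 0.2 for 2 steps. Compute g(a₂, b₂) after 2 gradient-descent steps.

-27.5404

∇g = (2a - 2b + 4, -2a + 4b + 8)
Step 1: at (-0.5, -3), ∇g = (9, -3) → (-0.5, -3) − 0.2·(9, -3) = (-2.3, -2.4)
Step 2: at (-2.3, -2.4), ∇g = (4.2, 3) → (-2.3, -2.4) − 0.2·(4.2, 3) = (-3.14, -3)
g(-3.14, -3) = -27.5404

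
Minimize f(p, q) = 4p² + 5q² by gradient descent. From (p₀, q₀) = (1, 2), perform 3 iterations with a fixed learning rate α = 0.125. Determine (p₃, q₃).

(0, -0.03125)

∇f = (8p, 10q)
Step 1: at (1, 2), ∇f = (8, 20) → (1, 2) − 0.125·(8, 20) = (0, -0.5)
Step 2: at (0, -0.5), ∇f = (0, -5) → (0, -0.5) − 0.125·(0, -5) = (0, 0.125)
Step 3: at (0, 0.125), ∇f = (0, 1.25) → (0, 0.125) − 0.125·(0, 1.25) = (0, -0.03125)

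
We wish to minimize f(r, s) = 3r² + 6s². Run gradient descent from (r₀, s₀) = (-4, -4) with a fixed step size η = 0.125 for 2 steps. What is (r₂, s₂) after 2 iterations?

(-0.25, -1)

∇f = (6r, 12s)
(r₁, s₁) = (-4, -4) − 0.125·(-24, -48) = (-1, 2)
(r₂, s₂) = (-1, 2) − 0.125·(-6, 24) = (-0.25, -1)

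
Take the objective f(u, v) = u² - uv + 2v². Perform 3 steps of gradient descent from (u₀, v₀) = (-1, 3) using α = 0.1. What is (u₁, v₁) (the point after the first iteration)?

∇f = (2u - v, -u + 4v)
(u₁, v₁) = (-1, 3) − 0.1·(-5, 13) = (-0.5, 1.7)

(-0.5, 1.7)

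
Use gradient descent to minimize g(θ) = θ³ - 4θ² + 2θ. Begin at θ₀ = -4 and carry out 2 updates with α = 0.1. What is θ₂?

g′(θ) = 3θ² - 8θ + 2
Step 1: g′(-4) = 82; θ₁ = -4 − 0.1·82 = -12.2
Step 2: g′(-12.2) = 546.12; θ₂ = -12.2 − 0.1·546.12 = -66.812

-66.812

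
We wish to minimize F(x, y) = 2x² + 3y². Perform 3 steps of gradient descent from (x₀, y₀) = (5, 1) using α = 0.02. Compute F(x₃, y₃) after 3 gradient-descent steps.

31.710962327552

∇F = (4x, 6y)
Step 1: at (5, 1), ∇F = (20, 6) → (5, 1) − 0.02·(20, 6) = (4.6, 0.88)
Step 2: at (4.6, 0.88), ∇F = (18.4, 5.28) → (4.6, 0.88) − 0.02·(18.4, 5.28) = (4.232, 0.7744)
Step 3: at (4.232, 0.7744), ∇F = (16.928, 4.6464) → (4.232, 0.7744) − 0.02·(16.928, 4.6464) = (3.89344, 0.681472)
F(3.89344, 0.681472) = 31.710962327552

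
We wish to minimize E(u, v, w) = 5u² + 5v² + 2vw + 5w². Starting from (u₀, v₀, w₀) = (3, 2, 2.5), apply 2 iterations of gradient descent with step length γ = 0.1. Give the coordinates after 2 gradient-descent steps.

(0, 0.08, 0.1)

∇E = (10u, 10v + 2w, 2v + 10w)
(u₁, v₁, w₁) = (3, 2, 2.5) − 0.1·(30, 25, 29) = (0, -0.5, -0.4)
(u₂, v₂, w₂) = (0, -0.5, -0.4) − 0.1·(0, -5.8, -5) = (0, 0.08, 0.1)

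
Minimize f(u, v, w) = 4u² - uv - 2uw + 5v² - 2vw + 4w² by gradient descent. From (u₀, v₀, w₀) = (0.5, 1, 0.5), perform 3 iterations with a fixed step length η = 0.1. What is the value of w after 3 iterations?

∇f = (8u - v - 2w, -u + 10v - 2w, -2u - 2v + 8w)
Step 1: at (0.5, 1, 0.5), ∇f = (2, 8.5, 1) → (0.5, 1, 0.5) − 0.1·(2, 8.5, 1) = (0.3, 0.15, 0.4)
Step 2: at (0.3, 0.15, 0.4), ∇f = (1.45, 0.4, 2.3) → (0.3, 0.15, 0.4) − 0.1·(1.45, 0.4, 2.3) = (0.155, 0.11, 0.17)
Step 3: at (0.155, 0.11, 0.17), ∇f = (0.79, 0.605, 0.83) → (0.155, 0.11, 0.17) − 0.1·(0.79, 0.605, 0.83) = (0.076, 0.0495, 0.087)
w = 0.087

0.087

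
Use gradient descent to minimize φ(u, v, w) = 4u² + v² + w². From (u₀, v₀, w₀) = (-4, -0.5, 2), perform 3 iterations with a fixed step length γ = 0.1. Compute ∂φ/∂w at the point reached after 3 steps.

2.048

∇φ = (8u, 2v, 2w)
(u₁, v₁, w₁) = (-4, -0.5, 2) − 0.1·(-32, -1, 4) = (-0.8, -0.4, 1.6)
(u₂, v₂, w₂) = (-0.8, -0.4, 1.6) − 0.1·(-6.4, -0.8, 3.2) = (-0.16, -0.32, 1.28)
(u₃, v₃, w₃) = (-0.16, -0.32, 1.28) − 0.1·(-1.28, -0.64, 2.56) = (-0.032, -0.256, 1.024)
∂φ/∂w at (-0.032, -0.256, 1.024) = 2.048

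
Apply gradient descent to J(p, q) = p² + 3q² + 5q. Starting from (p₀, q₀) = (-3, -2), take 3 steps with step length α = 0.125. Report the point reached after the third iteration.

∇J = (2p, 6q + 5)
Step 1: at (-3, -2), ∇J = (-6, -7) → (-3, -2) − 0.125·(-6, -7) = (-2.25, -1.125)
Step 2: at (-2.25, -1.125), ∇J = (-4.5, -1.75) → (-2.25, -1.125) − 0.125·(-4.5, -1.75) = (-1.6875, -0.90625)
Step 3: at (-1.6875, -0.90625), ∇J = (-3.375, -0.4375) → (-1.6875, -0.90625) − 0.125·(-3.375, -0.4375) = (-1.265625, -0.8515625)

(-1.265625, -0.8515625)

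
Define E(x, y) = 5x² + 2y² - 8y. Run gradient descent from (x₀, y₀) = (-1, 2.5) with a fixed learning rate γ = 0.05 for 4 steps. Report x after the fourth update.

-0.0625

∇E = (10x, 4y - 8)
Step 1: at (-1, 2.5), ∇E = (-10, 2) → (-1, 2.5) − 0.05·(-10, 2) = (-0.5, 2.4)
Step 2: at (-0.5, 2.4), ∇E = (-5, 1.6) → (-0.5, 2.4) − 0.05·(-5, 1.6) = (-0.25, 2.32)
Step 3: at (-0.25, 2.32), ∇E = (-2.5, 1.28) → (-0.25, 2.32) − 0.05·(-2.5, 1.28) = (-0.125, 2.256)
Step 4: at (-0.125, 2.256), ∇E = (-1.25, 1.024) → (-0.125, 2.256) − 0.05·(-1.25, 1.024) = (-0.0625, 2.2048)
x = -0.0625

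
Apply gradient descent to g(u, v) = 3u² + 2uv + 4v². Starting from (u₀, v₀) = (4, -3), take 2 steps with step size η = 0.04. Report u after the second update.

2.6816

∇g = (6u + 2v, 2u + 8v)
Step 1: at (4, -3), ∇g = (18, -16) → (4, -3) − 0.04·(18, -16) = (3.28, -2.36)
Step 2: at (3.28, -2.36), ∇g = (14.96, -12.32) → (3.28, -2.36) − 0.04·(14.96, -12.32) = (2.6816, -1.8672)
u = 2.6816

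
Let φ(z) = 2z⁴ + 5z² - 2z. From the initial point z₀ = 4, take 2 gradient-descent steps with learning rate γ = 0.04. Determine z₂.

φ′(z) = 8z³ + 10z - 2
Step 1: φ′(4) = 550; z₁ = 4 − 0.04·550 = -18
Step 2: φ′(-18) = -46838; z₂ = -18 − 0.04·(-46838) = 1855.52

1855.52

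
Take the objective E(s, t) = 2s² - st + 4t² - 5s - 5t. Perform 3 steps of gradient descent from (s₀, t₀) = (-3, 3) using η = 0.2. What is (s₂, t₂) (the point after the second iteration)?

(0.92, 2.04)

∇E = (4s - t - 5, -s + 8t - 5)
Step 1: at (-3, 3), ∇E = (-20, 22) → (-3, 3) − 0.2·(-20, 22) = (1, -1.4)
Step 2: at (1, -1.4), ∇E = (0.4, -17.2) → (1, -1.4) − 0.2·(0.4, -17.2) = (0.92, 2.04)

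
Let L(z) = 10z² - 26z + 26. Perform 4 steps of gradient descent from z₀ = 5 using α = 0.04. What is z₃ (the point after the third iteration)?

L′(z) = 20z - 26
Step 1: L′(5) = 74; z₁ = 5 − 0.04·74 = 2.04
Step 2: L′(2.04) = 14.8; z₂ = 2.04 − 0.04·14.8 = 1.448
Step 3: L′(1.448) = 2.96; z₃ = 1.448 − 0.04·2.96 = 1.3296

1.3296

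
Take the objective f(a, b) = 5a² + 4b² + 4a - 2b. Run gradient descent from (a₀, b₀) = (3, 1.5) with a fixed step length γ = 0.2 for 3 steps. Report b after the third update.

-0.02

∇f = (10a + 4, 8b - 2)
(a₁, b₁) = (3, 1.5) − 0.2·(34, 10) = (-3.8, -0.5)
(a₂, b₂) = (-3.8, -0.5) − 0.2·(-34, -6) = (3, 0.7)
(a₃, b₃) = (3, 0.7) − 0.2·(34, 3.6) = (-3.8, -0.02)
b = -0.02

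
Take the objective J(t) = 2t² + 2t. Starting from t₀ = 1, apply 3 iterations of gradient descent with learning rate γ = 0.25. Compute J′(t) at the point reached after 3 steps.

J′(t) = 4t + 2
t₁ = 1 − 0.25·6 = -0.5
t₂ = -0.5 − 0.25·0 = -0.5
t₃ = -0.5 − 0.25·0 = -0.5
J′(t) at (-0.5) = 0

0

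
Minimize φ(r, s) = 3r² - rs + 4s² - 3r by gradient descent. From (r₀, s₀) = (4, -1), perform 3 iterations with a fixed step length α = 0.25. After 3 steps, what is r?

∇φ = (6r - s - 3, -r + 8s)
Step 1: at (4, -1), ∇φ = (22, -12) → (4, -1) − 0.25·(22, -12) = (-1.5, 2)
Step 2: at (-1.5, 2), ∇φ = (-14, 17.5) → (-1.5, 2) − 0.25·(-14, 17.5) = (2, -2.375)
Step 3: at (2, -2.375), ∇φ = (11.375, -21) → (2, -2.375) − 0.25·(11.375, -21) = (-0.84375, 2.875)
r = -0.84375

-0.84375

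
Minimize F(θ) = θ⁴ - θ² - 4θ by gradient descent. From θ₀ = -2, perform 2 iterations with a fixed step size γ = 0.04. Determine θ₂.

F′(θ) = 4θ³ - 2θ - 4
θ₁ = -2 − 0.04·(-32) = -0.72
θ₂ = -0.72 − 0.04·(-4.052992) = -0.55788032

-0.55788032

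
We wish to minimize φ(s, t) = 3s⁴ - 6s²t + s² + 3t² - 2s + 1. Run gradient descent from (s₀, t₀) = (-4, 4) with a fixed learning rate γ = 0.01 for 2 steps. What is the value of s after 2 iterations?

2.12412128

∇φ = (12s³ - 12st + 2s - 2, -6s² + 6t)
Step 1: at (-4, 4), ∇φ = (-586, -72) → (-4, 4) − 0.01·(-586, -72) = (1.86, 4.72)
Step 2: at (1.86, 4.72), ∇φ = (-26.412128, 7.5624) → (1.86, 4.72) − 0.01·(-26.412128, 7.5624) = (2.12412128, 4.644376)
s = 2.12412128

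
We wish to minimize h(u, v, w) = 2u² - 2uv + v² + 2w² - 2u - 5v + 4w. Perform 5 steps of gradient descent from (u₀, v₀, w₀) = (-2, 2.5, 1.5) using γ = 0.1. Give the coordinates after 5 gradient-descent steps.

∇h = (4u - 2v - 2, -2u + 2v - 5, 4w + 4)
(u₁, v₁, w₁) = (-2, 2.5, 1.5) − 0.1·(-15, 4, 10) = (-0.5, 2.1, 0.5)
(u₂, v₂, w₂) = (-0.5, 2.1, 0.5) − 0.1·(-8.2, 0.2, 6) = (0.32, 2.08, -0.1)
(u₃, v₃, w₃) = (0.32, 2.08, -0.1) − 0.1·(-4.88, -1.48, 3.6) = (0.808, 2.228, -0.46)
(u₄, v₄, w₄) = (0.808, 2.228, -0.46) − 0.1·(-3.224, -2.16, 2.16) = (1.1304, 2.444, -0.676)
(u₅, v₅, w₅) = (1.1304, 2.444, -0.676) − 0.1·(-2.3664, -2.3728, 1.296) = (1.36704, 2.68128, -0.8056)

(1.36704, 2.68128, -0.8056)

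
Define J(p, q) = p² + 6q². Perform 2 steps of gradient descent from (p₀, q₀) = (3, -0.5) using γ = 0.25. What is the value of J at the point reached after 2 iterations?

24.5625

∇J = (2p, 12q)
(p₁, q₁) = (3, -0.5) − 0.25·(6, -6) = (1.5, 1)
(p₂, q₂) = (1.5, 1) − 0.25·(3, 12) = (0.75, -2)
J(0.75, -2) = 24.5625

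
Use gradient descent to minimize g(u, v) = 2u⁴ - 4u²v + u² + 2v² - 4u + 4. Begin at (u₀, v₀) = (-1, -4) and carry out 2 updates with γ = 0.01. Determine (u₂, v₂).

∇g = (8u³ - 8uv + 2u - 4, -4u² + 4v)
Step 1: at (-1, -4), ∇g = (-46, -20) → (-1, -4) − 0.01·(-46, -20) = (-0.54, -3.8)
Step 2: at (-0.54, -3.8), ∇g = (-22.755712, -16.3664) → (-0.54, -3.8) − 0.01·(-22.755712, -16.3664) = (-0.31244288, -3.636336)

(-0.31244288, -3.636336)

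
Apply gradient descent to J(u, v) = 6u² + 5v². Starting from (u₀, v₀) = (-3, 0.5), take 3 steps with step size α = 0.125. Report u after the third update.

0.375

∇J = (12u, 10v)
Step 1: at (-3, 0.5), ∇J = (-36, 5) → (-3, 0.5) − 0.125·(-36, 5) = (1.5, -0.125)
Step 2: at (1.5, -0.125), ∇J = (18, -1.25) → (1.5, -0.125) − 0.125·(18, -1.25) = (-0.75, 0.03125)
Step 3: at (-0.75, 0.03125), ∇J = (-9, 0.3125) → (-0.75, 0.03125) − 0.125·(-9, 0.3125) = (0.375, -0.0078125)
u = 0.375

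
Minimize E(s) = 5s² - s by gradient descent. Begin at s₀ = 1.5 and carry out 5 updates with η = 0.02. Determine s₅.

E′(s) = 10s - 1
Step 1: E′(1.5) = 14; s₁ = 1.5 − 0.02·14 = 1.22
Step 2: E′(1.22) = 11.2; s₂ = 1.22 − 0.02·11.2 = 0.996
Step 3: E′(0.996) = 8.96; s₃ = 0.996 − 0.02·8.96 = 0.8168
Step 4: E′(0.8168) = 7.168; s₄ = 0.8168 − 0.02·7.168 = 0.67344
Step 5: E′(0.67344) = 5.7344; s₅ = 0.67344 − 0.02·5.7344 = 0.558752

0.558752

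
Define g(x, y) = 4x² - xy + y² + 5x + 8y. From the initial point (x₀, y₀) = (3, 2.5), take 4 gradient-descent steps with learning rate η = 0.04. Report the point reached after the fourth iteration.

∇g = (8x - y + 5, -x + 2y + 8)
(x₁, y₁) = (3, 2.5) − 0.04·(26.5, 10) = (1.94, 2.1)
(x₂, y₂) = (1.94, 2.1) − 0.04·(18.42, 10.26) = (1.2032, 1.6896)
(x₃, y₃) = (1.2032, 1.6896) − 0.04·(12.936, 10.176) = (0.68576, 1.28256)
(x₄, y₄) = (0.68576, 1.28256) − 0.04·(9.20352, 9.87936) = (0.3176192, 0.8873856)

(0.3176192, 0.8873856)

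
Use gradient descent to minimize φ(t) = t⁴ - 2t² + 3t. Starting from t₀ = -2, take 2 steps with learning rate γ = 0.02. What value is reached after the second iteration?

-1.45085504

φ′(t) = 4t³ - 4t + 3
Step 1: φ′(-2) = -21; t₁ = -2 − 0.02·(-21) = -1.58
Step 2: φ′(-1.58) = -6.457248; t₂ = -1.58 − 0.02·(-6.457248) = -1.45085504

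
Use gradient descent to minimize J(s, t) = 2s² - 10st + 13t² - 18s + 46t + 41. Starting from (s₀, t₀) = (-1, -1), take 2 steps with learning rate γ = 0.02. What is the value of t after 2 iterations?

-1.84

∇J = (4s - 10t - 18, -10s + 26t + 46)
Step 1: at (-1, -1), ∇J = (-12, 30) → (-1, -1) − 0.02·(-12, 30) = (-0.76, -1.6)
Step 2: at (-0.76, -1.6), ∇J = (-5.04, 12) → (-0.76, -1.6) − 0.02·(-5.04, 12) = (-0.6592, -1.84)
t = -1.84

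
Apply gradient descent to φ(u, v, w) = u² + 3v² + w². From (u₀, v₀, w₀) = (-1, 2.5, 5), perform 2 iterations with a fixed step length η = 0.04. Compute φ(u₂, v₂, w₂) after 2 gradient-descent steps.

∇φ = (2u, 6v, 2w)
Step 1: at (-1, 2.5, 5), ∇φ = (-2, 15, 10) → (-1, 2.5, 5) − 0.04·(-2, 15, 10) = (-0.92, 1.9, 4.6)
Step 2: at (-0.92, 1.9, 4.6), ∇φ = (-1.84, 11.4, 9.2) → (-0.92, 1.9, 4.6) − 0.04·(-1.84, 11.4, 9.2) = (-0.8464, 1.444, 4.232)
φ(-0.8464, 1.444, 4.232) = 24.88162496

24.88162496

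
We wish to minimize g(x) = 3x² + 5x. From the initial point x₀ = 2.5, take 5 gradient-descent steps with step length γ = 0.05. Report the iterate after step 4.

-0.033

g′(x) = 6x + 5
x₁ = 2.5 − 0.05·20 = 1.5
x₂ = 1.5 − 0.05·14 = 0.8
x₃ = 0.8 − 0.05·9.8 = 0.31
x₄ = 0.31 − 0.05·6.86 = -0.033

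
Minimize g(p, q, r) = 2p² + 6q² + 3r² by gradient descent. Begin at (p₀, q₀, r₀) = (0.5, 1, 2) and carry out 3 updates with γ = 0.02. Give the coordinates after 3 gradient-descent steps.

(0.389344, 0.438976, 1.362944)

∇g = (4p, 12q, 6r)
(p₁, q₁, r₁) = (0.5, 1, 2) − 0.02·(2, 12, 12) = (0.46, 0.76, 1.76)
(p₂, q₂, r₂) = (0.46, 0.76, 1.76) − 0.02·(1.84, 9.12, 10.56) = (0.4232, 0.5776, 1.5488)
(p₃, q₃, r₃) = (0.4232, 0.5776, 1.5488) − 0.02·(1.6928, 6.9312, 9.2928) = (0.389344, 0.438976, 1.362944)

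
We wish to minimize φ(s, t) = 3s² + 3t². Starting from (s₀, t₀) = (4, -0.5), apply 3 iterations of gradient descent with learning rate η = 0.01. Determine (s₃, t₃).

(3.322336, -0.415292)

∇φ = (6s, 6t)
(s₁, t₁) = (4, -0.5) − 0.01·(24, -3) = (3.76, -0.47)
(s₂, t₂) = (3.76, -0.47) − 0.01·(22.56, -2.82) = (3.5344, -0.4418)
(s₃, t₃) = (3.5344, -0.4418) − 0.01·(21.2064, -2.6508) = (3.322336, -0.415292)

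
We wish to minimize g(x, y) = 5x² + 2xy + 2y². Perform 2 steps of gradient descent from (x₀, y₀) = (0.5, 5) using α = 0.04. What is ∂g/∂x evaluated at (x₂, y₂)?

3.0768

∇g = (10x + 2y, 2x + 4y)
Step 1: at (0.5, 5), ∇g = (15, 21) → (0.5, 5) − 0.04·(15, 21) = (-0.1, 4.16)
Step 2: at (-0.1, 4.16), ∇g = (7.32, 16.44) → (-0.1, 4.16) − 0.04·(7.32, 16.44) = (-0.3928, 3.5024)
∂g/∂x at (-0.3928, 3.5024) = 3.0768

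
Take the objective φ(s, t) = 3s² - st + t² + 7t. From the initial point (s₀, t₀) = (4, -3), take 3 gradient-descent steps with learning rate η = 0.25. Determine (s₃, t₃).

∇φ = (6s - t, -s + 2t + 7)
(s₁, t₁) = (4, -3) − 0.25·(27, -3) = (-2.75, -2.25)
(s₂, t₂) = (-2.75, -2.25) − 0.25·(-14.25, 5.25) = (0.8125, -3.5625)
(s₃, t₃) = (0.8125, -3.5625) − 0.25·(8.4375, -0.9375) = (-1.296875, -3.328125)

(-1.296875, -3.328125)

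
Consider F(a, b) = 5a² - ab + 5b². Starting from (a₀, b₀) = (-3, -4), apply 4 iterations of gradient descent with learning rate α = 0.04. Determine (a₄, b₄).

(-0.53803008, -0.63637504)

∇F = (10a - b, -a + 10b)
(a₁, b₁) = (-3, -4) − 0.04·(-26, -37) = (-1.96, -2.52)
(a₂, b₂) = (-1.96, -2.52) − 0.04·(-17.08, -23.24) = (-1.2768, -1.5904)
(a₃, b₃) = (-1.2768, -1.5904) − 0.04·(-11.1776, -14.6272) = (-0.829696, -1.005312)
(a₄, b₄) = (-0.829696, -1.005312) − 0.04·(-7.291648, -9.223424) = (-0.53803008, -0.63637504)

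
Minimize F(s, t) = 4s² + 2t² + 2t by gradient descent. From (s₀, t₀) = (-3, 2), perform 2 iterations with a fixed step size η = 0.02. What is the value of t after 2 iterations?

1.616

∇F = (8s, 4t + 2)
(s₁, t₁) = (-3, 2) − 0.02·(-24, 10) = (-2.52, 1.8)
(s₂, t₂) = (-2.52, 1.8) − 0.02·(-20.16, 9.2) = (-2.1168, 1.616)
t = 1.616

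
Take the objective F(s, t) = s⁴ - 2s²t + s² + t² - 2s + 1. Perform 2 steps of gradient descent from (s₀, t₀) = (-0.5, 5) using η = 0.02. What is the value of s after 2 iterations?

∇F = (4s³ - 4st + 2s - 2, -2s² + 2t)
Step 1: at (-0.5, 5), ∇F = (6.5, 9.5) → (-0.5, 5) − 0.02·(6.5, 9.5) = (-0.63, 4.81)
Step 2: at (-0.63, 4.81), ∇F = (7.861012, 8.8262) → (-0.63, 4.81) − 0.02·(7.861012, 8.8262) = (-0.78722024, 4.633476)
s = -0.78722024

-0.78722024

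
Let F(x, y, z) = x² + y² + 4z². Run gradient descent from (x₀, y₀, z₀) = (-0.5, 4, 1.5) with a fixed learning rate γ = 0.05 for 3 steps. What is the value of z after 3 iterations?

0.324

∇F = (2x, 2y, 8z)
Step 1: at (-0.5, 4, 1.5), ∇F = (-1, 8, 12) → (-0.5, 4, 1.5) − 0.05·(-1, 8, 12) = (-0.45, 3.6, 0.9)
Step 2: at (-0.45, 3.6, 0.9), ∇F = (-0.9, 7.2, 7.2) → (-0.45, 3.6, 0.9) − 0.05·(-0.9, 7.2, 7.2) = (-0.405, 3.24, 0.54)
Step 3: at (-0.405, 3.24, 0.54), ∇F = (-0.81, 6.48, 4.32) → (-0.405, 3.24, 0.54) − 0.05·(-0.81, 6.48, 4.32) = (-0.3645, 2.916, 0.324)
z = 0.324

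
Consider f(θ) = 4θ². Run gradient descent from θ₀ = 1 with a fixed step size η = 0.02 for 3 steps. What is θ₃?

0.592704

f′(θ) = 8θ
θ₁ = 1 − 0.02·8 = 0.84
θ₂ = 0.84 − 0.02·6.72 = 0.7056
θ₃ = 0.7056 − 0.02·5.6448 = 0.592704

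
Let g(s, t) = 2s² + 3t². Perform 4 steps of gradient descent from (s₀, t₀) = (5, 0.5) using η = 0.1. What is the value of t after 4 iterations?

∇g = (4s, 6t)
(s₁, t₁) = (5, 0.5) − 0.1·(20, 3) = (3, 0.2)
(s₂, t₂) = (3, 0.2) − 0.1·(12, 1.2) = (1.8, 0.08)
(s₃, t₃) = (1.8, 0.08) − 0.1·(7.2, 0.48) = (1.08, 0.032)
(s₄, t₄) = (1.08, 0.032) − 0.1·(4.32, 0.192) = (0.648, 0.0128)
t = 0.0128

0.0128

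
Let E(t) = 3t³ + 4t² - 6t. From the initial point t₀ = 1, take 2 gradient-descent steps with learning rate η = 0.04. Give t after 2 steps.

E′(t) = 9t² + 8t - 6
t₁ = 1 − 0.04·11 = 0.56
t₂ = 0.56 − 0.04·1.3024 = 0.507904

0.507904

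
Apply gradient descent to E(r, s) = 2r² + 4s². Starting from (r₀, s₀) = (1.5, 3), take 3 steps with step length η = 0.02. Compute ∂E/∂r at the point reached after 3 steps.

4.672128

∇E = (4r, 8s)
(r₁, s₁) = (1.5, 3) − 0.02·(6, 24) = (1.38, 2.52)
(r₂, s₂) = (1.38, 2.52) − 0.02·(5.52, 20.16) = (1.2696, 2.1168)
(r₃, s₃) = (1.2696, 2.1168) − 0.02·(5.0784, 16.9344) = (1.168032, 1.778112)
∂E/∂r at (1.168032, 1.778112) = 4.672128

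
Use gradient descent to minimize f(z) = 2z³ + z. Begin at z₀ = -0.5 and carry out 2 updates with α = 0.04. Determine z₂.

-0.7264

f′(z) = 6z² + 1
z₁ = -0.5 − 0.04·2.5 = -0.6
z₂ = -0.6 − 0.04·3.16 = -0.7264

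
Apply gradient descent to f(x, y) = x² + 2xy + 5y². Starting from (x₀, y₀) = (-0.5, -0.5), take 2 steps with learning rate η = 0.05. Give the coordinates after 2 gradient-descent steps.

(-0.34, -0.06)

∇f = (2x + 2y, 2x + 10y)
(x₁, y₁) = (-0.5, -0.5) − 0.05·(-2, -6) = (-0.4, -0.2)
(x₂, y₂) = (-0.4, -0.2) − 0.05·(-1.2, -2.8) = (-0.34, -0.06)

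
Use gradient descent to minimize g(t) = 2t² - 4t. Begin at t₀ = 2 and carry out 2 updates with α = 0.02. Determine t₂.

1.8464

g′(t) = 4t - 4
Step 1: g′(2) = 4; t₁ = 2 − 0.02·4 = 1.92
Step 2: g′(1.92) = 3.68; t₂ = 1.92 − 0.02·3.68 = 1.8464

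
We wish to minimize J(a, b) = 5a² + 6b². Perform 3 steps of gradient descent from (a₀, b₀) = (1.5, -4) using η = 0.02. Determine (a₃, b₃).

∇J = (10a, 12b)
(a₁, b₁) = (1.5, -4) − 0.02·(15, -48) = (1.2, -3.04)
(a₂, b₂) = (1.2, -3.04) − 0.02·(12, -36.48) = (0.96, -2.3104)
(a₃, b₃) = (0.96, -2.3104) − 0.02·(9.6, -27.7248) = (0.768, -1.755904)

(0.768, -1.755904)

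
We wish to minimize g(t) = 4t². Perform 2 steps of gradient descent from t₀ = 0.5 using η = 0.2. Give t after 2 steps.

g′(t) = 8t
t₁ = 0.5 − 0.2·4 = -0.3
t₂ = -0.3 − 0.2·(-2.4) = 0.18

0.18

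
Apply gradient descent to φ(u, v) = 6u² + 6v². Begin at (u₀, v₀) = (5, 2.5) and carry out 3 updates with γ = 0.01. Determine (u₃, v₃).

∇φ = (12u, 12v)
(u₁, v₁) = (5, 2.5) − 0.01·(60, 30) = (4.4, 2.2)
(u₂, v₂) = (4.4, 2.2) − 0.01·(52.8, 26.4) = (3.872, 1.936)
(u₃, v₃) = (3.872, 1.936) − 0.01·(46.464, 23.232) = (3.40736, 1.70368)

(3.40736, 1.70368)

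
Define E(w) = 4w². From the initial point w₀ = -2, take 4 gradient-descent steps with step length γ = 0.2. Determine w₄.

-0.2592

E′(w) = 8w
w₁ = -2 − 0.2·(-16) = 1.2
w₂ = 1.2 − 0.2·9.6 = -0.72
w₃ = -0.72 − 0.2·(-5.76) = 0.432
w₄ = 0.432 − 0.2·3.456 = -0.2592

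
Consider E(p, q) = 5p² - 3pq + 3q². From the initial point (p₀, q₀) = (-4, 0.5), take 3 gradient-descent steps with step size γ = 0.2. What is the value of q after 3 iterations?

∇E = (10p - 3q, -3p + 6q)
Step 1: at (-4, 0.5), ∇E = (-41.5, 15) → (-4, 0.5) − 0.2·(-41.5, 15) = (4.3, -2.5)
Step 2: at (4.3, -2.5), ∇E = (50.5, -27.9) → (4.3, -2.5) − 0.2·(50.5, -27.9) = (-5.8, 3.08)
Step 3: at (-5.8, 3.08), ∇E = (-67.24, 35.88) → (-5.8, 3.08) − 0.2·(-67.24, 35.88) = (7.648, -4.096)
q = -4.096

-4.096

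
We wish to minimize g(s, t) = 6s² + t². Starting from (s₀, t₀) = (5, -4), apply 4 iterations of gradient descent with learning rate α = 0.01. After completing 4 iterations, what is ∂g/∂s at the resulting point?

∇g = (12s, 2t)
(s₁, t₁) = (5, -4) − 0.01·(60, -8) = (4.4, -3.92)
(s₂, t₂) = (4.4, -3.92) − 0.01·(52.8, -7.84) = (3.872, -3.8416)
(s₃, t₃) = (3.872, -3.8416) − 0.01·(46.464, -7.6832) = (3.40736, -3.764768)
(s₄, t₄) = (3.40736, -3.764768) − 0.01·(40.88832, -7.529536) = (2.9984768, -3.68947264)
∂g/∂s at (2.9984768, -3.68947264) = 35.9817216

35.9817216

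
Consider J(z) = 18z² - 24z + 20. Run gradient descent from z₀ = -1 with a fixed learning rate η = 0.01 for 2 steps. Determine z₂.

J′(z) = 36z - 24
z₁ = -1 − 0.01·(-60) = -0.4
z₂ = -0.4 − 0.01·(-38.4) = -0.016

-0.016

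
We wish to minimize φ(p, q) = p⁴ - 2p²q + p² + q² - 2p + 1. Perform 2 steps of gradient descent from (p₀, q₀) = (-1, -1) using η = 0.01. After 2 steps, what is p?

-0.78134912

∇φ = (4p³ - 4pq + 2p - 2, -2p² + 2q)
Step 1: at (-1, -1), ∇φ = (-12, -4) → (-1, -1) − 0.01·(-12, -4) = (-0.88, -0.96)
Step 2: at (-0.88, -0.96), ∇φ = (-9.865088, -3.4688) → (-0.88, -0.96) − 0.01·(-9.865088, -3.4688) = (-0.78134912, -0.925312)
p = -0.78134912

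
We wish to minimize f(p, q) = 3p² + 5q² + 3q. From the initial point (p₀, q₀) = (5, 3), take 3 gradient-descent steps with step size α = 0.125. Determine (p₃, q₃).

∇f = (6p, 10q + 3)
(p₁, q₁) = (5, 3) − 0.125·(30, 33) = (1.25, -1.125)
(p₂, q₂) = (1.25, -1.125) − 0.125·(7.5, -8.25) = (0.3125, -0.09375)
(p₃, q₃) = (0.3125, -0.09375) − 0.125·(1.875, 2.0625) = (0.078125, -0.3515625)

(0.078125, -0.3515625)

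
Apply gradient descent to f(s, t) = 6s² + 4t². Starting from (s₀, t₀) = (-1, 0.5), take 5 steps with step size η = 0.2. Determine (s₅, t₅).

(5.37824, -0.03888)

∇f = (12s, 8t)
Step 1: at (-1, 0.5), ∇f = (-12, 4) → (-1, 0.5) − 0.2·(-12, 4) = (1.4, -0.3)
Step 2: at (1.4, -0.3), ∇f = (16.8, -2.4) → (1.4, -0.3) − 0.2·(16.8, -2.4) = (-1.96, 0.18)
Step 3: at (-1.96, 0.18), ∇f = (-23.52, 1.44) → (-1.96, 0.18) − 0.2·(-23.52, 1.44) = (2.744, -0.108)
Step 4: at (2.744, -0.108), ∇f = (32.928, -0.864) → (2.744, -0.108) − 0.2·(32.928, -0.864) = (-3.8416, 0.0648)
Step 5: at (-3.8416, 0.0648), ∇f = (-46.0992, 0.5184) → (-3.8416, 0.0648) − 0.2·(-46.0992, 0.5184) = (5.37824, -0.03888)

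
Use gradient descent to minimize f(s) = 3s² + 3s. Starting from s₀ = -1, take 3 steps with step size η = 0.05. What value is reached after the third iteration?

f′(s) = 6s + 3
Step 1: f′(-1) = -3; s₁ = -1 − 0.05·(-3) = -0.85
Step 2: f′(-0.85) = -2.1; s₂ = -0.85 − 0.05·(-2.1) = -0.745
Step 3: f′(-0.745) = -1.47; s₃ = -0.745 − 0.05·(-1.47) = -0.6715

-0.6715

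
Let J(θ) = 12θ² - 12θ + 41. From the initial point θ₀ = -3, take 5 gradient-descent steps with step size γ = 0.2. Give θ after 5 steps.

2773.73088

J′(θ) = 24θ - 12
θ₁ = -3 − 0.2·(-84) = 13.8
θ₂ = 13.8 − 0.2·319.2 = -50.04
θ₃ = -50.04 − 0.2·(-1212.96) = 192.552
θ₄ = 192.552 − 0.2·4609.248 = -729.2976
θ₅ = -729.2976 − 0.2·(-17515.1424) = 2773.73088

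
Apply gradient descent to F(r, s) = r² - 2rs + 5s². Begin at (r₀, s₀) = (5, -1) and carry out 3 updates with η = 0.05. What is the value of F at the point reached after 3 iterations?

∇F = (2r - 2s, -2r + 10s)
(r₁, s₁) = (5, -1) − 0.05·(12, -20) = (4.4, 0)
(r₂, s₂) = (4.4, 0) − 0.05·(8.8, -8.8) = (3.96, 0.44)
(r₃, s₃) = (3.96, 0.44) − 0.05·(7.04, -3.52) = (3.608, 0.616)
F(3.608, 0.616) = 10.469888

10.469888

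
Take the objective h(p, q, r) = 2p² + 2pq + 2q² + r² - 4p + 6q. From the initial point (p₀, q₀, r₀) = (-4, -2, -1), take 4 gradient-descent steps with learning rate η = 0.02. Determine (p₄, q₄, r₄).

∇h = (4p + 2q - 4, 2p + 4q + 6, 2r)
Step 1: at (-4, -2, -1), ∇h = (-24, -10, -2) → (-4, -2, -1) − 0.02·(-24, -10, -2) = (-3.52, -1.8, -0.96)
Step 2: at (-3.52, -1.8, -0.96), ∇h = (-21.68, -8.24, -1.92) → (-3.52, -1.8, -0.96) − 0.02·(-21.68, -8.24, -1.92) = (-3.0864, -1.6352, -0.9216)
Step 3: at (-3.0864, -1.6352, -0.9216), ∇h = (-19.616, -6.7136, -1.8432) → (-3.0864, -1.6352, -0.9216) − 0.02·(-19.616, -6.7136, -1.8432) = (-2.69408, -1.500928, -0.884736)
Step 4: at (-2.69408, -1.500928, -0.884736), ∇h = (-17.778176, -5.391872, -1.769472) → (-2.69408, -1.500928, -0.884736) − 0.02·(-17.778176, -5.391872, -1.769472) = (-2.33851648, -1.39309056, -0.84934656)

(-2.33851648, -1.39309056, -0.84934656)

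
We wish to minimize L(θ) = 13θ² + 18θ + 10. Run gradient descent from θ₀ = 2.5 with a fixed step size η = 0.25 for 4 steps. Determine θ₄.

L′(θ) = 26θ + 18
θ₁ = 2.5 − 0.25·83 = -18.25
θ₂ = -18.25 − 0.25·(-456.5) = 95.875
θ₃ = 95.875 − 0.25·2510.75 = -531.8125
θ₄ = -531.8125 − 0.25·(-13809.125) = 2920.46875

2920.46875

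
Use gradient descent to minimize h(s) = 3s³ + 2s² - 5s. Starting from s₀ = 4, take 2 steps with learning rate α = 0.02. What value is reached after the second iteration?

h′(s) = 9s² + 4s - 5
s₁ = 4 − 0.02·155 = 0.9
s₂ = 0.9 − 0.02·5.89 = 0.7822

0.7822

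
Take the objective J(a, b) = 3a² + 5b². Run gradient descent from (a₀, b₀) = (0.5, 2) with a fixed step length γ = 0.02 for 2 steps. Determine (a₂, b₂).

(0.3872, 1.28)

∇J = (6a, 10b)
Step 1: at (0.5, 2), ∇J = (3, 20) → (0.5, 2) − 0.02·(3, 20) = (0.44, 1.6)
Step 2: at (0.44, 1.6), ∇J = (2.64, 16) → (0.44, 1.6) − 0.02·(2.64, 16) = (0.3872, 1.28)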